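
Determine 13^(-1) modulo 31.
Since 31 is prime, by Fermat 13^(-1) ≡ 13^{29} ≡ 12 (mod 31). Verify: 13 × 12 = 156 ≡ 1 (mod 31)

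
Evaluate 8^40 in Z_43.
By repeated squaring (mod 43): 8^{1}≡8, 8^{2}≡21, 8^{4}≡11, 8^{8}≡35, 8^{16}≡21, 8^{32}≡11. Then 8^{40} = 8^{32+8} ≡ 11 × 35 ≡ 41 (mod 43)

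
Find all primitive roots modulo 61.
There are φ(60) = 16 primitive roots mod 61: {2, 6, 7, 10, 17, 18, 26, 30, 31, 35, 43, 44, 51, 54, 55, 59}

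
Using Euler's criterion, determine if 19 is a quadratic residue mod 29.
By Euler's criterion: 19^{14} ≡ 28 (mod 29). Since this equals -1 (≡ 28), 19 is not a QR.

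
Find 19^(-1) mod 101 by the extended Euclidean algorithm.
Extended GCD: 19(16) + 101(-3) = 1. So 19^(-1) ≡ 16 mod 101. Verify: 19 × 16 = 304 ≡ 1 mod 101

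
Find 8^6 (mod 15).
By repeated squaring (mod 15): 8^{1}≡8, 8^{2}≡4, 8^{4}≡1. Then 8^{6} = 8^{4+2} ≡ 1 × 4 ≡ 4 (mod 15)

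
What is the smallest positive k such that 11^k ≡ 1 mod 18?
Powers of 11 mod 18: 11^1≡11, 11^2≡13, 11^3≡17, 11^4≡7, 11^5≡5, 11^6≡1. ord_18(11) = 6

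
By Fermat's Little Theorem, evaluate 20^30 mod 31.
By Fermat's Little Theorem, 20^{30} ≡ 1 mod 31 since 31 is prime and gcd(20, 31) = 1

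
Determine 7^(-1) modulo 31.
Since 31 is prime, by Fermat 7^(-1) ≡ 7^{29} ≡ 9 mod 31. Verify: 7 × 9 = 63 ≡ 1 mod 31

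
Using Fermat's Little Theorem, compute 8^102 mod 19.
By Fermat: 8^{18} ≡ 1 mod 19. 102 = 5×18 + 12. So 8^{102} ≡ 8^{12} ≡ 1 mod 19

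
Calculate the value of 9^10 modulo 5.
Using Fermat: 9^{4} ≡ 1 mod 5. 10 ≡ 2 mod 4. So 9^{10} ≡ 9^{2} ≡ 1 mod 5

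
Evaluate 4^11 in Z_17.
By repeated squaring (mod 17): 4^{1}≡4, 4^{2}≡16, 4^{4}≡1, 4^{8}≡1. Then 4^{11} = 4^{8+2+1} ≡ 1 × 16 × 4 ≡ 13 (mod 17)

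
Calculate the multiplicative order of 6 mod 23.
Powers of 6 mod 23: 6^1≡6, 6^2≡13, 6^3≡9, 6^4≡8, 6^5≡2, 6^6≡12, 6^7≡3, 6^8≡18, 6^9≡16, 6^10≡4, 6^11≡1. Order = 11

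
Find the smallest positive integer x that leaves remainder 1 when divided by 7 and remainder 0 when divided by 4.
M = 7 × 4 = 28. M₁ = 4, y₁ ≡ 2 (mod 7). M₂ = 7, y₂ ≡ 3 (mod 4). x = 1×4×2 + 0×7×3 ≡ 8 (mod 28)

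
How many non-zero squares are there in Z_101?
The squaring map on Z_101* is 2-to-1, so there are (100)/2 = 50 QRs.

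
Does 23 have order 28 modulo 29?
23^{7} ≡ 1 mod 29 and 7 < 28, so ord_29(23) = 7 ≠ 28 and 23 is not a primitive root.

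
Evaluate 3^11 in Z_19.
By repeated squaring (mod 19): 3^{1}≡3, 3^{2}≡9, 3^{4}≡5, 3^{8}≡6. Then 3^{11} = 3^{8+2+1} ≡ 6 × 9 × 3 ≡ 10 (mod 19)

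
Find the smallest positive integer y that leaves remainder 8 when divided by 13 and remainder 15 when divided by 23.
M = 13 × 23 = 299. M₁ = 23, y₁ ≡ 4 (mod 13). M₂ = 13, y₂ ≡ 16 (mod 23). y = 8×23×4 + 15×13×16 ≡ 268 (mod 299)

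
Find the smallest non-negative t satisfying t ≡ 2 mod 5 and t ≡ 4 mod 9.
M = 5 × 9 = 45. M₁ = 9, y₁ ≡ 4 mod 5. M₂ = 5, y₂ ≡ 2 mod 9. t = 2×9×4 + 4×5×2 ≡ 22 mod 45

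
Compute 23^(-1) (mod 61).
Since 61 is prime, by Fermat 23^(-1) ≡ 23^{59} ≡ 8 (mod 61). Verify: 23 × 8 = 184 ≡ 1 (mod 61)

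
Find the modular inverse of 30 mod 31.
Since 31 is prime, by Fermat 30^(-1) ≡ 30^{29} ≡ 30 mod 31. Verify: 30 × 30 = 900 ≡ 1 mod 31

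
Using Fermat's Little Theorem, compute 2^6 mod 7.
By Fermat's Little Theorem, 2^{6} ≡ 1 (mod 7) since 7 is prime and gcd(2, 7) = 1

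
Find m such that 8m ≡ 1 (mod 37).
Since 37 is prime, by Fermat 8^(-1) ≡ 8^{35} ≡ 14 (mod 37). Verify: 8 × 14 = 112 ≡ 1 (mod 37)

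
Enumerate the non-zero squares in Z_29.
Quadratic residues modulo 29: {1, 4, 5, 6, 7, 9, 13, 16, 20, 22, 23, 24, 25, 28}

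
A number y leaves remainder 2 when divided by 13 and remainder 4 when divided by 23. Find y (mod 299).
M = 13 × 23 = 299. M₁ = 23, y₁ ≡ 4 (mod 13). M₂ = 13, y₂ ≡ 16 (mod 23). y = 2×23×4 + 4×13×16 ≡ 119 (mod 299)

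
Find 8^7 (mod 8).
By repeated squaring (mod 8): 8^{1}≡0, 8^{2}≡0, 8^{4}≡0. Then 8^{7} = 8^{4+2+1} ≡ 0 × 0 × 0 ≡ 0 (mod 8)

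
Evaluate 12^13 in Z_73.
By repeated squaring mod 73: 12^{1}≡12, 12^{2}≡71, 12^{4}≡4, 12^{8}≡16. Then 12^{13} = 12^{8+4+1} ≡ 16 × 4 × 12 ≡ 38 mod 73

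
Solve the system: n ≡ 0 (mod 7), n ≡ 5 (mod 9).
M = 7 × 9 = 63. M₁ = 9, y₁ ≡ 4 (mod 7). M₂ = 7, y₂ ≡ 4 (mod 9). n = 0×9×4 + 5×7×4 ≡ 14 (mod 63)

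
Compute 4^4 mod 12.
4^{4} = 256 ≡ 4 mod 12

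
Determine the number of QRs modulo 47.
The squaring map on Z_47* is 2-to-1, so there are (46)/2 = 23 QRs.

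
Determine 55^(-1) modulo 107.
Since 107 is prime, by Fermat 55^(-1) ≡ 55^{105} ≡ 72 (mod 107). Verify: 55 × 72 = 3960 ≡ 1 (mod 107)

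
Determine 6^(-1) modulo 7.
Since 7 is prime, by Fermat 6^(-1) ≡ 6^{5} ≡ 6 mod 7. Verify: 6 × 6 = 36 ≡ 1 mod 7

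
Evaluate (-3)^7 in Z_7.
Using Fermat: (-3)^{6} ≡ 1 (mod 7). 7 ≡ 1 (mod 6). So (-3)^{7} ≡ (-3)^{1} ≡ 4 (mod 7)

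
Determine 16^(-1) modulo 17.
Since 17 is prime, by Fermat 16^(-1) ≡ 16^{15} ≡ 16 mod 17. Verify: 16 × 16 = 256 ≡ 1 mod 17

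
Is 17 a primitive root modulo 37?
ord_37(17) divides 36. For each prime q|36: 17^{18}≡36, 17^{12}≡26, none ≡ 1. So 17 has order 36 and is a primitive root mod 37.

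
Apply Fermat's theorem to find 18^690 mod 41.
By Fermat: 18^{40} ≡ 1 mod 41. 690 ≡ 10 mod 40. So 18^{690} ≡ 18^{10} ≡ 1 mod 41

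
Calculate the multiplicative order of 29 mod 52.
Powers of 29 mod 52: 29^1≡29, 29^2≡9, 29^3≡1. So the order of 29 is 3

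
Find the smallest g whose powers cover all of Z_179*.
g = 2. Powers: [2, 4, 8, 16, 32, 64, 128, ...] generates all 178 non-zero residues.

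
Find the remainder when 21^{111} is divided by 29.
By Fermat: 21^{28} ≡ 1 mod 29. 111 = 3×28 + 27. So 21^{111} ≡ 21^{27} ≡ 18 mod 29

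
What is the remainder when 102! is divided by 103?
By Wilson's theorem, (102)! ≡ -1 ≡ 102 mod 103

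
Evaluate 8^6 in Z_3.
Using Fermat: 8^{2} ≡ 1 mod 3. 6 ≡ 0 mod 2. So 8^{6} ≡ 8^{0} ≡ 1 mod 3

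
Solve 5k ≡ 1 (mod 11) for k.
Since 11 is prime, by Fermat 5^(-1) ≡ 5^{9} ≡ 9 (mod 11). Verify: 5 × 9 = 45 ≡ 1 (mod 11)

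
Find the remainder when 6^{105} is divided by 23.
By Fermat: 6^{22} ≡ 1 (mod 23). 105 = 4×22 + 17. So 6^{105} ≡ 6^{17} ≡ 12 (mod 23)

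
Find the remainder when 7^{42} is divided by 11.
By Fermat: 7^{10} ≡ 1 (mod 11). 42 = 4×10 + 2. So 7^{42} ≡ 7^{2} ≡ 5 (mod 11)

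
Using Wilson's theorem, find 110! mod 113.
(112)! = (110)! × (111) × (112) ≡ -1 (mod 113). So (110)! ≡ -1 × [(112)(111)]^(-1) ≡ 56 (mod 113)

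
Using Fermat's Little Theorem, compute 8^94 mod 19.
By Fermat: 8^{18} ≡ 1 mod 19. 94 = 5×18 + 4. So 8^{94} ≡ 8^{4} ≡ 11 mod 19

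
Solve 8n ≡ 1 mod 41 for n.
Since 41 is prime, by Fermat 8^(-1) ≡ 8^{39} ≡ 36 mod 41. Verify: 8 × 36 = 288 ≡ 1 mod 41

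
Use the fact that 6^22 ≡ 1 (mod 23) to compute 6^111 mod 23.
By Fermat: 6^{22} ≡ 1 (mod 23). 111 = 5×22 + 1. So 6^{111} ≡ 6^{1} ≡ 6 (mod 23)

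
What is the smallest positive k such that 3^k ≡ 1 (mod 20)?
Powers of 3 mod 20: 3^1≡3, 3^2≡9, 3^3≡7, 3^4≡1. ord_20(3) = 4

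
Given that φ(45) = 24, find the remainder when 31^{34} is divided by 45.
By Euler: 31^{24} ≡ 1 mod 45 since gcd(31, 45) = 1. 34 = 1×24 + 10. So 31^{34} ≡ 31^{10} ≡ 31 mod 45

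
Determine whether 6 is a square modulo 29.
By Euler's criterion: 6^{14} ≡ 1 (mod 29). Since this equals 1, 6 is a QR.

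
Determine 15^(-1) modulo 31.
Since 31 is prime, by Fermat 15^(-1) ≡ 15^{29} ≡ 29 (mod 31). Verify: 15 × 29 = 435 ≡ 1 (mod 31)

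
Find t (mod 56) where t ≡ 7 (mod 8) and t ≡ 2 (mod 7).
M = 8 × 7 = 56. M₁ = 7, y₁ ≡ 7 (mod 8). M₂ = 8, y₂ ≡ 1 (mod 7). t = 7×7×7 + 2×8×1 ≡ 23 (mod 56)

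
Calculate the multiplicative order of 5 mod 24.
Powers of 5 mod 24: 5^1≡5, 5^2≡1. So the order of 5 is 2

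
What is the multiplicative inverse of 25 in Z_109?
Since 109 is prime, by Fermat 25^(-1) ≡ 25^{107} ≡ 48 mod 109. Verify: 25 × 48 = 1200 ≡ 1 mod 109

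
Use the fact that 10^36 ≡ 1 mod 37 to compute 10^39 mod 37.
By Fermat: 10^{36} ≡ 1 mod 37. So 10^{39} = 10^{36} · 10^{3} ≡ 10^{3} ≡ 1 mod 37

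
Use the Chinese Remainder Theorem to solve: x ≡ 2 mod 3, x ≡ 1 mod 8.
M = 3 × 8 = 24. M₁ = 8, y₁ ≡ 2 mod 3. M₂ = 3, y₂ ≡ 3 mod 8. x = 2×8×2 + 1×3×3 ≡ 17 mod 24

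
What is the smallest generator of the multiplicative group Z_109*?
g = 6. Powers: [6, 36, 107, 97, 37, 4, 24, 35, 101, 61, ...] generates all 108 non-zero residues.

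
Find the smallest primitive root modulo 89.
g = 3. For each prime q|88: 3^{44}≡88, 3^{8}≡64, none ≡ 1, so ord_89(3) = 88 and 3 is a primitive root.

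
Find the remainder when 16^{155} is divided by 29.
By Fermat: 16^{28} ≡ 1 mod 29. 155 = 5×28 + 15. So 16^{155} ≡ 16^{15} ≡ 16 mod 29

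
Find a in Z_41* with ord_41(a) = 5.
10 has order 5 mod 41 since 10^{5} ≡ 1 (mod 41) and no smaller power works.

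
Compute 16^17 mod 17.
Using Fermat: 16^{16} ≡ 1 (mod 17). 17 ≡ 1 (mod 16). So 16^{17} ≡ 16^{1} ≡ 16 (mod 17)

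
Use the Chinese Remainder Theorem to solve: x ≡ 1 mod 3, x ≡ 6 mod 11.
M = 3 × 11 = 33. M₁ = 11, y₁ ≡ 2 mod 3. M₂ = 3, y₂ ≡ 4 mod 11. x = 1×11×2 + 6×3×4 ≡ 28 mod 33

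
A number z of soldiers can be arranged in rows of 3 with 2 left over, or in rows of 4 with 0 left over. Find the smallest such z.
M = 3 × 4 = 12. M₁ = 4, y₁ ≡ 1 (mod 3). M₂ = 3, y₂ ≡ 3 (mod 4). z = 2×4×1 + 0×3×3 ≡ 8 (mod 12)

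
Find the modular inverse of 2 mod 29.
Since 29 is prime, by Fermat 2^(-1) ≡ 2^{27} ≡ 15 mod 29. Verify: 2 × 15 = 30 ≡ 1 mod 29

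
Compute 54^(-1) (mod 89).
Since 89 is prime, by Fermat 54^(-1) ≡ 54^{87} ≡ 61 (mod 89). Verify: 54 × 61 = 3294 ≡ 1 (mod 89)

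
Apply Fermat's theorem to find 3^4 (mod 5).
By Fermat's Little Theorem, 3^{4} ≡ 1 (mod 5) since 5 is prime and gcd(3, 5) = 1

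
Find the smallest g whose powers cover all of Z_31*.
g = 3. Powers: [3, 9, 27, 19, 26, 16, 17, 20, 29, ...] generates all 30 non-zero residues.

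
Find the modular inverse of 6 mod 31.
Since 31 is prime, by Fermat 6^(-1) ≡ 6^{29} ≡ 26 (mod 31). Verify: 6 × 26 = 156 ≡ 1 (mod 31)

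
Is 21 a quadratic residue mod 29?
By Euler's criterion: 21^{14} ≡ 28 (mod 29). Since this equals -1 (≡ 28), 21 is not a QR.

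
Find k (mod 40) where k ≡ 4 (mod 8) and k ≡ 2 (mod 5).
M = 8 × 5 = 40. M₁ = 5, y₁ ≡ 5 (mod 8). M₂ = 8, y₂ ≡ 2 (mod 5). k = 4×5×5 + 2×8×2 ≡ 12 (mod 40)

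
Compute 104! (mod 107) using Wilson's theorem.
(106)! = (104)! × (105) × (106) ≡ -1 (mod 107). So (104)! ≡ -1 × [(106)(105)]^(-1) ≡ 53 (mod 107)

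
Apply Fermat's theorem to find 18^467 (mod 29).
By Fermat: 18^{28} ≡ 1 (mod 29). 467 ≡ 19 (mod 28). So 18^{467} ≡ 18^{19} ≡ 14 (mod 29)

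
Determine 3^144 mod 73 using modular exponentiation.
Using Fermat: 3^{72} ≡ 1 (mod 73). 144 ≡ 0 (mod 72). So 3^{144} ≡ 3^{0} ≡ 1 (mod 73)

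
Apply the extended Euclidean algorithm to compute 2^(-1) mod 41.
Extended GCD: 2(-20) + 41(1) = 1. So 2^(-1) ≡ -20 ≡ 21 (mod 41). Verify: 2 × 21 = 42 ≡ 1 (mod 41)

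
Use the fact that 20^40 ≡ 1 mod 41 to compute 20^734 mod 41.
By Fermat: 20^{40} ≡ 1 mod 41. 734 ≡ 14 mod 40. So 20^{734} ≡ 20^{14} ≡ 23 mod 41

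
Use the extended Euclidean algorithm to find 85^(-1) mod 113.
Extended GCD: 85(4) + 113(-3) = 1. So 85^(-1) ≡ 4 (mod 113). Verify: 85 × 4 = 340 ≡ 1 (mod 113)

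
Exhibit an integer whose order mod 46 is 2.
45 has order 2 mod 46 since 45^{2} ≡ 1 mod 46 and no smaller power works.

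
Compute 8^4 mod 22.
8^{4} = 4096 ≡ 4 (mod 22)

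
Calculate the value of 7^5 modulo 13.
By repeated squaring (mod 13): 7^{1}≡7, 7^{2}≡10, 7^{4}≡9. Then 7^{5} = 7^{4+1} ≡ 9 × 7 ≡ 11 (mod 13)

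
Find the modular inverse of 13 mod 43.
Since 43 is prime, by Fermat 13^(-1) ≡ 13^{41} ≡ 10 mod 43. Verify: 13 × 10 = 130 ≡ 1 mod 43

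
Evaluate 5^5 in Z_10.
By repeated squaring (mod 10): 5^{1}≡5, 5^{2}≡5, 5^{4}≡5. Then 5^{5} = 5^{4+1} ≡ 5 × 5 ≡ 5 (mod 10)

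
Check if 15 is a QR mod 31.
By Euler's criterion: 15^{15} ≡ 30 (mod 31). Since this equals -1 (≡ 30), 15 is not a QR.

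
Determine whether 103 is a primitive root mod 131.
ord_131(103) divides 130. For each prime q|130: 103^{65}≡130, 103^{26}≡61, 103^{10}≡99, none ≡ 1. So 103 has order 130 and is a primitive root mod 131.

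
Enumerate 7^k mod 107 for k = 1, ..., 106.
7^1, 7^2, ..., 7^{106} mod 107: [7, 49, 22, 47, 8, 56, 71, 69, 55, 64, 20, 33, 17, 12, 84, 53, 50, 29, 96, 30, 103, 79, 18, 19, 26, 75, 97, 37, 45, 101, 65, 27, 82, 39, 59, 92, 2, 14, 98, 44, 94, 16, 5, 35, 31, 3, 21, 40, 66, 34, 24, 61, 106, 100, 58, 85, 60, 99, 51, 36, 38, 52, 43, 87, 74, 90, 95, 23, 54, 57, 78, 11, 77, 4, 28, 89, 88, 81, 32, 10, 70, 62, 6, 42, 80, 25, 68, 48, 15, 105, 93, 9, 63, 13, 91, 102, 72, 76, 104, 86, 67, 41, 73, 83, 46, 1]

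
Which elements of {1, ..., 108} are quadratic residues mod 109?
Quadratic residues modulo 109: {1, 3, 4, 5, 7, 9, 12, 15, 16, 20, 21, 22, 25, 26, 27, 28, 29, 31, 34, 35, 36, 38, 43, 45, 46, 48, 49, 60, 61, 63, 64, 66, 71, 73, 74, 75, 78, 80, 81, 82, 83, 84, 87, 88, 89, 93, 94, 97, 100, 102, 104, 105, 106, 108}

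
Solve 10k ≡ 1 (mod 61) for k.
Since 61 is prime, by Fermat 10^(-1) ≡ 10^{59} ≡ 55 (mod 61). Verify: 10 × 55 = 550 ≡ 1 (mod 61)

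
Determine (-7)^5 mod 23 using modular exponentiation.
By repeated squaring (mod 23): (-7)^{1}≡16, (-7)^{2}≡3, (-7)^{4}≡9. Then (-7)^{5} = (-7)^{4+1} ≡ 9 × 16 ≡ 6 (mod 23)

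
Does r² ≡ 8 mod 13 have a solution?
By Euler's criterion: 8^{6} ≡ 12 mod 13. Since this equals -1 (≡ 12), 8 is not a QR.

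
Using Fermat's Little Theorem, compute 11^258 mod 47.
By Fermat: 11^{46} ≡ 1 mod 47. 258 ≡ 28 mod 46. So 11^{258} ≡ 11^{28} ≡ 18 mod 47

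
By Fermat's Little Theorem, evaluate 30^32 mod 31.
By Fermat: 30^{30} ≡ 1 mod 31. So 30^{32} = 30^{30} · 30^{2} ≡ 30^{2} ≡ 1 mod 31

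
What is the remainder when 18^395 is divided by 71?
Using Fermat: 18^{70} ≡ 1 mod 71. 395 ≡ 45 mod 70. So 18^{395} ≡ 18^{45} ≡ 37 mod 71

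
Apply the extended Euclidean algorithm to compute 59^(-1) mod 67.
Extended GCD: 59(25) + 67(-22) = 1. So 59^(-1) ≡ 25 mod 67. Verify: 59 × 25 = 1475 ≡ 1 mod 67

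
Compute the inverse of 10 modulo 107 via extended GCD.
Extended GCD: 10(-32) + 107(3) = 1. So 10^(-1) ≡ -32 ≡ 75 (mod 107). Verify: 10 × 75 = 750 ≡ 1 (mod 107)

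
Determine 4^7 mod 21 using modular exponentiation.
By repeated squaring (mod 21): 4^{1}≡4, 4^{2}≡16, 4^{4}≡4. Then 4^{7} = 4^{4+2+1} ≡ 4 × 16 × 4 ≡ 4 (mod 21)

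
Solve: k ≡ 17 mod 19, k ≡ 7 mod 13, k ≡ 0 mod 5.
M = 19 × 13 × 5 = 1235. M₁ = 65, y₁ ≡ 12 mod 19. M₂ = 95, y₂ ≡ 10 mod 13. M₃ = 247, y₃ ≡ 3 mod 5. k = 17×65×12 + 7×95×10 + 0×247×3 ≡ 150 mod 1235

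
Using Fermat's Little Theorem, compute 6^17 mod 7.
By Fermat: 6^{6} ≡ 1 mod 7. 17 = 2×6 + 5. So 6^{17} ≡ 6^{5} ≡ 6 mod 7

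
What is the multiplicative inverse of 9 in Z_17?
Since 17 is prime, by Fermat 9^(-1) ≡ 9^{15} ≡ 2 (mod 17). Verify: 9 × 2 = 18 ≡ 1 (mod 17)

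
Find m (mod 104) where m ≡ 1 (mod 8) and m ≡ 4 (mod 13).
M = 8 × 13 = 104. M₁ = 13, y₁ ≡ 5 (mod 8). M₂ = 8, y₂ ≡ 5 (mod 13). m = 1×13×5 + 4×8×5 ≡ 17 (mod 104)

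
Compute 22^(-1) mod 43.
Since 43 is prime, by Fermat 22^(-1) ≡ 22^{41} ≡ 2 mod 43. Verify: 22 × 2 = 44 ≡ 1 mod 43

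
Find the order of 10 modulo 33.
Powers of 10 mod 33: 10^1≡10, 10^2≡1. Order = 2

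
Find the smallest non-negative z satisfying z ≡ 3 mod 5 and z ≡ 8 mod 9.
M = 5 × 9 = 45. M₁ = 9, y₁ ≡ 4 mod 5. M₂ = 5, y₂ ≡ 2 mod 9. z = 3×9×4 + 8×5×2 ≡ 8 mod 45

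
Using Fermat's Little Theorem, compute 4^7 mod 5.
By Fermat: 4^{4} ≡ 1 (mod 5). So 4^{7} = 4^{4} · 4^{3} ≡ 4^{3} ≡ 4 (mod 5)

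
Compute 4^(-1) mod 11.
Since 11 is prime, by Fermat 4^(-1) ≡ 4^{9} ≡ 3 mod 11. Verify: 4 × 3 = 12 ≡ 1 mod 11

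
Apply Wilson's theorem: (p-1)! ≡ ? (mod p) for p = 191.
By Wilson's theorem, (190)! ≡ -1 ≡ 190 (mod 191)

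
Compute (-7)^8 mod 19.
By repeated squaring (mod 19): (-7)^{1}≡12, (-7)^{2}≡11, (-7)^{4}≡7, (-7)^{8}≡11. So (-7)^{8} ≡ 11 (mod 19)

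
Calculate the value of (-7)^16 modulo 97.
By repeated squaring mod 97: (-7)^{1}≡90, (-7)^{2}≡49, (-7)^{4}≡73, (-7)^{8}≡91, (-7)^{16}≡36. So (-7)^{16} ≡ 36 mod 97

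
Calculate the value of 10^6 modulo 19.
By repeated squaring mod 19: 10^{1}≡10, 10^{2}≡5, 10^{4}≡6. Then 10^{6} = 10^{4+2} ≡ 6 × 5 ≡ 11 mod 19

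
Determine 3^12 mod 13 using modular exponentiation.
Using Fermat: 3^{12} ≡ 1 mod 13. 12 ≡ 0 mod 12. So 3^{12} ≡ 3^{0} ≡ 1 mod 13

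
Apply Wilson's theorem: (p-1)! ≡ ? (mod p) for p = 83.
By Wilson's theorem, (82)! ≡ -1 ≡ 82 mod 83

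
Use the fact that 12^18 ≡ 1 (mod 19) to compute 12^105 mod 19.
By Fermat: 12^{18} ≡ 1 (mod 19). 105 = 5×18 + 15. So 12^{105} ≡ 12^{15} ≡ 18 (mod 19)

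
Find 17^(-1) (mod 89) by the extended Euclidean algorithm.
Extended GCD: 17(21) + 89(-4) = 1. So 17^(-1) ≡ 21 (mod 89). Verify: 17 × 21 = 357 ≡ 1 (mod 89)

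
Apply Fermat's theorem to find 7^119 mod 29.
By Fermat: 7^{28} ≡ 1 mod 29. 119 = 4×28 + 7. So 7^{119} ≡ 7^{7} ≡ 1 mod 29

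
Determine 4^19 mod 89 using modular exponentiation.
By repeated squaring mod 89: 4^{1}≡4, 4^{2}≡16, 4^{4}≡78, 4^{8}≡32, 4^{16}≡45. Then 4^{19} = 4^{16+2+1} ≡ 45 × 16 × 4 ≡ 32 mod 89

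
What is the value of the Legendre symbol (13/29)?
(13/29) = 13^{14} mod 29 = 1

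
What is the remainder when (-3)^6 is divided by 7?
Using Fermat: (-3)^{6} ≡ 1 (mod 7). 6 ≡ 0 (mod 6). So (-3)^{6} ≡ (-3)^{0} ≡ 1 (mod 7)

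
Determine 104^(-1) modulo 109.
Since 109 is prime, by Fermat 104^(-1) ≡ 104^{107} ≡ 87 mod 109. Verify: 104 × 87 = 9048 ≡ 1 mod 109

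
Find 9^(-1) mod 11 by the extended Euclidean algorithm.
Extended GCD: 9(5) + 11(-4) = 1. So 9^(-1) ≡ 5 mod 11. Verify: 9 × 5 = 45 ≡ 1 mod 11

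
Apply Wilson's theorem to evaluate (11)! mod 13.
(12)! = (11)! × (12) ≡ -1 (mod 13). So (11)! ≡ -1 × (12)^(-1) ≡ (-1)×(-1) = 1 (mod 13)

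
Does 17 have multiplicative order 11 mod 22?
Powers of 17 mod 22: 17^1≡17, 17^2≡3, 17^3≡7, 17^4≡9, 17^5≡21, 17^6≡5, 17^7≡19, 17^8≡15, 17^9≡13, 17^10≡1. Already 17^10≡1, so the order is 10 < 11. No, the actual order is 10.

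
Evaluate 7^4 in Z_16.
7^{4} = 2401 ≡ 1 mod 16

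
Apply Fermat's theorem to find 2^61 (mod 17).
By Fermat: 2^{16} ≡ 1 (mod 17). 61 = 3×16 + 13. So 2^{61} ≡ 2^{13} ≡ 15 (mod 17)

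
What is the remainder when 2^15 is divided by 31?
By repeated squaring mod 31: 2^{1}≡2, 2^{2}≡4, 2^{4}≡16, 2^{8}≡8. Then 2^{15} = 2^{8+4+2+1} ≡ 8 × 16 × 4 × 2 ≡ 1 mod 31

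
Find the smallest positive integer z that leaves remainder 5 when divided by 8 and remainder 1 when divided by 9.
M = 8 × 9 = 72. M₁ = 9, y₁ ≡ 1 (mod 8). M₂ = 8, y₂ ≡ 8 (mod 9). z = 5×9×1 + 1×8×8 ≡ 37 (mod 72)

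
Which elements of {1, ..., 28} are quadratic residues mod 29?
Quadratic residues modulo 29: {1, 4, 5, 6, 7, 9, 13, 16, 20, 22, 23, 24, 25, 28}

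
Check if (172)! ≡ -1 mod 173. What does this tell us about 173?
(172)! mod 173 = 172. Since this equals -1 mod 173, Wilson confirms 173 is prime.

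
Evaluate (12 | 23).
(12/23) = 12^{11} mod 23 = 1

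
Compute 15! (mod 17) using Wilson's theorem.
(16)! = (15)! × (16) ≡ -1 (mod 17). So (15)! ≡ -1 × (16)^(-1) ≡ (-1)×(-1) = 1 (mod 17)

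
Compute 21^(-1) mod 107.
Since 107 is prime, by Fermat 21^(-1) ≡ 21^{105} ≡ 51 mod 107. Verify: 21 × 51 = 1071 ≡ 1 mod 107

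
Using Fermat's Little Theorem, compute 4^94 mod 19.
By Fermat: 4^{18} ≡ 1 (mod 19). 94 = 5×18 + 4. So 4^{94} ≡ 4^{4} ≡ 9 (mod 19)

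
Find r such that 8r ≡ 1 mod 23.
Since 23 is prime, by Fermat 8^(-1) ≡ 8^{21} ≡ 3 mod 23. Verify: 8 × 3 = 24 ≡ 1 mod 23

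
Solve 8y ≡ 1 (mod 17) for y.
Since 17 is prime, by Fermat 8^(-1) ≡ 8^{15} ≡ 15 (mod 17). Verify: 8 × 15 = 120 ≡ 1 (mod 17)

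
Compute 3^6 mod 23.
By repeated squaring mod 23: 3^{1}≡3, 3^{2}≡9, 3^{4}≡12. Then 3^{6} = 3^{4+2} ≡ 12 × 9 ≡ 16 mod 23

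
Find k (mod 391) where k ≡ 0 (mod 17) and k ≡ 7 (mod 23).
M = 17 × 23 = 391. M₁ = 23, y₁ ≡ 3 (mod 17). M₂ = 17, y₂ ≡ 19 (mod 23). k = 0×23×3 + 7×17×19 ≡ 306 (mod 391)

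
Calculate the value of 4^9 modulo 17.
By repeated squaring (mod 17): 4^{1}≡4, 4^{2}≡16, 4^{4}≡1, 4^{8}≡1. Then 4^{9} = 4^{8+1} ≡ 1 × 4 ≡ 4 (mod 17)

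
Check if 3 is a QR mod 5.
By Euler's criterion: 3^{2} ≡ 4 mod 5. Since this equals -1 (≡ 4), 3 is not a QR.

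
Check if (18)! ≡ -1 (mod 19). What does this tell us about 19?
(18)! mod 19 = 18. Since this equals -1 (mod 19), Wilson confirms 19 is prime.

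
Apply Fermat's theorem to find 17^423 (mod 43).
By Fermat: 17^{42} ≡ 1 (mod 43). 423 ≡ 3 (mod 42). So 17^{423} ≡ 17^{3} ≡ 11 (mod 43)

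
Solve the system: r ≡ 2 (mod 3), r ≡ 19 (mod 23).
M = 3 × 23 = 69. M₁ = 23, y₁ ≡ 2 (mod 3). M₂ = 3, y₂ ≡ 8 (mod 23). r = 2×23×2 + 19×3×8 ≡ 65 (mod 69)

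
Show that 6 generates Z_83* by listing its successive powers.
6^1, 6^2, ..., 6^{82} mod 83: [6, 36, 50, 51, 57, 10, 60, 28, 2, 12, 72, 17, 19, 31, 20, 37, 56, 4, 24, 61, 34, 38, 62, 40, 74, 29, 8, 48, 39, 68, 76, 41, 80, 65, 58, 16, 13, 78, 53, 69, 82, 77, 47, 33, 32, 26, 73, 23, 55, 81, 71, 11, 66, 64, 52, 63, 46, 27, 79, 59, 22, 49, 45, 21, 43, 9, 54, 75, 35, 44, 15, 7, 42, 3, 18, 25, 67, 70, 5, 30, 14, 1]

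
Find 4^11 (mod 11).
Using Fermat: 4^{10} ≡ 1 (mod 11). 11 ≡ 1 (mod 10). So 4^{11} ≡ 4^{1} ≡ 4 (mod 11)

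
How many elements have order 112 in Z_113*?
Number of primitive roots mod 113 = φ(p-1) = φ(112) = 48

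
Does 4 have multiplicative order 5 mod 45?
Powers of 4 mod 45: 4^1≡4, 4^2≡16, 4^3≡19, 4^4≡31, 4^5≡34, 4^6≡1. 4^5≡34≢1, so ord ≠ 5. No, the actual order is 6.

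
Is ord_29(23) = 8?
Powers of 23 mod 29: 23^1≡23, 23^2≡7, 23^3≡16, 23^4≡20, 23^5≡25, 23^6≡24, 23^7≡1. Already 23^7≡1, so the order is 7 < 8. No, the actual order is 7.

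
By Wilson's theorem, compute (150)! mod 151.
By Wilson's theorem, (150)! ≡ -1 ≡ 150 mod 151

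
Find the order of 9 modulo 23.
Powers of 9 mod 23: 9^1≡9, 9^2≡12, 9^3≡16, 9^4≡6, 9^5≡8, 9^6≡3, 9^7≡4, 9^8≡13, 9^9≡2, 9^10≡18, 9^11≡1. ord_23(9) = 11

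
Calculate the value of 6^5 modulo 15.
By repeated squaring (mod 15): 6^{1}≡6, 6^{2}≡6, 6^{4}≡6. Then 6^{5} = 6^{4+1} ≡ 6 × 6 ≡ 6 (mod 15)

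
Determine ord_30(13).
Powers of 13 mod 30: 13^1≡13, 13^2≡19, 13^3≡7, 13^4≡1. So the order of 13 is 4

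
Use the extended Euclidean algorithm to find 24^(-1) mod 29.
Extended GCD: 24(-6) + 29(5) = 1. So 24^(-1) ≡ -6 ≡ 23 mod 29. Verify: 24 × 23 = 552 ≡ 1 mod 29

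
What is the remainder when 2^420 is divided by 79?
Using Fermat: 2^{78} ≡ 1 (mod 79). 420 ≡ 30 (mod 78). So 2^{420} ≡ 2^{30} ≡ 52 (mod 79)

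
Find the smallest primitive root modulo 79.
g = 3. For each prime q|78: 3^{39}≡78, 3^{26}≡23, 3^{6}≡18, none ≡ 1, so ord_79(3) = 78 and 3 is a primitive root.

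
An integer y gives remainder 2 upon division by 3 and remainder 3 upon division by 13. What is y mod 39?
M = 3 × 13 = 39. M₁ = 13, y₁ ≡ 1 mod 3. M₂ = 3, y₂ ≡ 9 mod 13. y = 2×13×1 + 3×3×9 ≡ 29 mod 39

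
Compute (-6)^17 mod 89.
By repeated squaring mod 89: (-6)^{1}≡83, (-6)^{2}≡36, (-6)^{4}≡50, (-6)^{8}≡8, (-6)^{16}≡64. Then (-6)^{17} = (-6)^{16+1} ≡ 64 × 83 ≡ 61 mod 89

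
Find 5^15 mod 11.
Using Fermat: 5^{10} ≡ 1 mod 11. 15 ≡ 5 mod 10. So 5^{15} ≡ 5^{5} ≡ 1 mod 11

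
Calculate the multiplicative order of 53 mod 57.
Powers of 53 mod 57: 53^1≡53, 53^2≡16, 53^3≡50, 53^4≡28, 53^5≡2, 53^6≡49, 53^7≡32, 53^8≡43, 53^9≡56, 53^10≡4, 53^11≡41, 53^12≡7, 53^13≡29, 53^14≡55, 53^15≡8, 53^16≡25, 53^17≡14, 53^18≡1. Order = 18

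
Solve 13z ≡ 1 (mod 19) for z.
Since 19 is prime, by Fermat 13^(-1) ≡ 13^{17} ≡ 3 (mod 19). Verify: 13 × 3 = 39 ≡ 1 (mod 19)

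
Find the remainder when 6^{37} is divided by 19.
By Fermat: 6^{18} ≡ 1 mod 19. 37 = 2×18 + 1. So 6^{37} ≡ 6^{1} ≡ 6 mod 19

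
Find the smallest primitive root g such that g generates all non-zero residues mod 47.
g = 5. Powers: [5, 25, 31, 14, 23, 21, 11, 8, 40, 12, ...] generates all 46 non-zero residues.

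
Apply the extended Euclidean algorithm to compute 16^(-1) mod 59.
Extended GCD: 16(-11) + 59(3) = 1. So 16^(-1) ≡ -11 ≡ 48 (mod 59). Verify: 16 × 48 = 768 ≡ 1 (mod 59)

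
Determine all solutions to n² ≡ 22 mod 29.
The square roots of 22 mod 29 are 15 and 14. Verify: 15² = 225 ≡ 22 mod 29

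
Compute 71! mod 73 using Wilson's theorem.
(72)! = (71)! × (72) ≡ -1 mod 73. So (71)! ≡ -1 × (72)^(-1) ≡ (-1)×(-1) = 1 mod 73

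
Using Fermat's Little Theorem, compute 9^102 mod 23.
By Fermat: 9^{22} ≡ 1 mod 23. 102 = 4×22 + 14. So 9^{102} ≡ 9^{14} ≡ 16 mod 23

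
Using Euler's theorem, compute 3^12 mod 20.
By Euler: 3^{8} ≡ 1 mod 20 since gcd(3, 20) = 1. 12 = 1×8 + 4. So 3^{12} ≡ 3^{4} ≡ 1 mod 20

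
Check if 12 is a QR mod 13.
By Euler's criterion: 12^{6} ≡ 1 mod 13. Since this equals 1, 12 is a QR.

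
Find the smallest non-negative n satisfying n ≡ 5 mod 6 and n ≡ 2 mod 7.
M = 6 × 7 = 42. M₁ = 7, y₁ ≡ 1 mod 6. M₂ = 6, y₂ ≡ 6 mod 7. n = 5×7×1 + 2×6×6 ≡ 23 mod 42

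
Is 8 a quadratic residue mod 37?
By Euler's criterion: 8^{18} ≡ 36 mod 37. Since this equals -1 (≡ 36), 8 is not a QR.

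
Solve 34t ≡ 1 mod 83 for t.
Since 83 is prime, by Fermat 34^(-1) ≡ 34^{81} ≡ 22 mod 83. Verify: 34 × 22 = 748 ≡ 1 mod 83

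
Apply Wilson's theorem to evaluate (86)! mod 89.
(88)! = (86)! × (87) × (88) ≡ -1 (mod 89). So (86)! ≡ -1 × [(88)(87)]^(-1) ≡ 44 (mod 89)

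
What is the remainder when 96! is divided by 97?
By Wilson's theorem, (96)! ≡ -1 ≡ 96 (mod 97)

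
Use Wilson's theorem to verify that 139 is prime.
(138)! mod 139 = 138. Since this equals -1 (mod 139), Wilson confirms 139 is prime.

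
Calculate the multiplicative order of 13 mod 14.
Powers of 13 mod 14: 13^1≡13, 13^2≡1. Order = 2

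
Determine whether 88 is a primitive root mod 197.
88^{49} ≡ 1 (mod 197) and 49 < 196, so ord_197(88) = 49 ≠ 196 and 88 is not a primitive root.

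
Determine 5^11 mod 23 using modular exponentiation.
By repeated squaring mod 23: 5^{1}≡5, 5^{2}≡2, 5^{4}≡4, 5^{8}≡16. Then 5^{11} = 5^{8+2+1} ≡ 16 × 2 × 5 ≡ 22 mod 23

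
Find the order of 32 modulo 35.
Powers of 32 mod 35: 32^1≡32, 32^2≡9, 32^3≡8, 32^4≡11, 32^5≡2, 32^6≡29, 32^7≡18, 32^8≡16, 32^9≡22, 32^10≡4, 32^11≡23, 32^12≡1. ord_35(32) = 12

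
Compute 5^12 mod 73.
By repeated squaring mod 73: 5^{1}≡5, 5^{2}≡25, 5^{4}≡41, 5^{8}≡2. Then 5^{12} = 5^{8+4} ≡ 2 × 41 ≡ 9 mod 73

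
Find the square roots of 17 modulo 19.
The square roots of 17 mod 19 are 6 and 13. Verify: 6² = 36 ≡ 17 (mod 19)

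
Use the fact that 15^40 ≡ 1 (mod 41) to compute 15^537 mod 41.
By Fermat: 15^{40} ≡ 1 (mod 41). 537 ≡ 17 (mod 40). So 15^{537} ≡ 15^{17} ≡ 22 (mod 41)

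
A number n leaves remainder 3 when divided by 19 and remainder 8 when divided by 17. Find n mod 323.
M = 19 × 17 = 323. M₁ = 17, y₁ ≡ 9 mod 19. M₂ = 19, y₂ ≡ 9 mod 17. n = 3×17×9 + 8×19×9 ≡ 212 mod 323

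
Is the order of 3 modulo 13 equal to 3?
Powers of 3 mod 13: 3^1≡3, 3^2≡9, 3^3≡1. First k with 3^k≡1 is k=3. Yes, ord_13(3) = 3.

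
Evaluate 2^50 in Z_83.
By repeated squaring (mod 83): 2^{1}≡2, 2^{2}≡4, 2^{4}≡16, 2^{8}≡7, 2^{16}≡49, 2^{32}≡77. Then 2^{50} = 2^{32+16+2} ≡ 77 × 49 × 4 ≡ 69 (mod 83)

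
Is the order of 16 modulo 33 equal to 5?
Powers of 16 mod 33: 16^1≡16, 16^2≡25, 16^3≡4, 16^4≡31, 16^5≡1. First k with 16^k≡1 is k=5. Yes, ord_33(16) = 5.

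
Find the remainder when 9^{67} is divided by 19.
By Fermat: 9^{18} ≡ 1 mod 19. 67 = 3×18 + 13. So 9^{67} ≡ 9^{13} ≡ 6 mod 19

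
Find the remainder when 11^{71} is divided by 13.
By Fermat: 11^{12} ≡ 1 (mod 13). 71 = 5×12 + 11. So 11^{71} ≡ 11^{11} ≡ 6 (mod 13)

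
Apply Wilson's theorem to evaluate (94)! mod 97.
(96)! = (94)! × (95) × (96) ≡ -1 (mod 97). So (94)! ≡ -1 × [(96)(95)]^(-1) ≡ 48 (mod 97)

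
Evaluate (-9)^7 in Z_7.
Using Fermat: (-9)^{6} ≡ 1 mod 7. 7 ≡ 1 mod 6. So (-9)^{7} ≡ (-9)^{1} ≡ 5 mod 7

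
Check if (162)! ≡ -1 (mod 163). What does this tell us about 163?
(162)! mod 163 = 162. Since this equals -1 (mod 163), Wilson confirms 163 is prime.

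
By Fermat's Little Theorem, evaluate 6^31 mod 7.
By Fermat: 6^{6} ≡ 1 (mod 7). 31 = 5×6 + 1. So 6^{31} ≡ 6^{1} ≡ 6 (mod 7)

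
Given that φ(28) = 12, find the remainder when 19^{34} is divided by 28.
By Euler: 19^{12} ≡ 1 (mod 28) since gcd(19, 28) = 1. 34 = 2×12 + 10. So 19^{34} ≡ 19^{10} ≡ 9 (mod 28)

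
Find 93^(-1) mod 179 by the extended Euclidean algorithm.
Extended GCD: 93(77) + 179(-40) = 1. So 93^(-1) ≡ 77 mod 179. Verify: 93 × 77 = 7161 ≡ 1 mod 179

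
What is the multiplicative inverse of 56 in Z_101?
Since 101 is prime, by Fermat 56^(-1) ≡ 56^{99} ≡ 92 mod 101. Verify: 56 × 92 = 5152 ≡ 1 mod 101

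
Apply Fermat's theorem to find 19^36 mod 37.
By Fermat's Little Theorem, 19^{36} ≡ 1 mod 37 since 37 is prime and gcd(19, 37) = 1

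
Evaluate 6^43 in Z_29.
Using Fermat: 6^{28} ≡ 1 mod 29. 43 ≡ 15 mod 28. So 6^{43} ≡ 6^{15} ≡ 6 mod 29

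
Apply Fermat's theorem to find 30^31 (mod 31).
By Fermat: 30^{30} ≡ 1 (mod 31). So 30^{31} = 30^{30} · 30^{1} ≡ 30^{1} ≡ 30 (mod 31)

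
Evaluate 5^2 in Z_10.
5^{2} = 25 ≡ 5 (mod 10)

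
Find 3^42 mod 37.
Using Fermat: 3^{36} ≡ 1 mod 37. 42 ≡ 6 mod 36. So 3^{42} ≡ 3^{6} ≡ 26 mod 37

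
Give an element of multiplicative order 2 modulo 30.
11 has order 2 mod 30 since 11^{2} ≡ 1 mod 30 and no smaller power works.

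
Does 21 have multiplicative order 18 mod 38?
Powers of 21 mod 38: 21^1≡21, 21^2≡23, 21^3≡27, 21^4≡35, 21^5≡13, 21^6≡7, 21^7≡33, 21^8≡9, 21^9≡37, 21^10≡17, 21^11≡15, 21^12≡11, 21^13≡3, 21^14≡25, 21^15≡31, 21^16≡5, 21^17≡29, 21^18≡1. First k with 21^k≡1 is k=18. Yes, ord_38(21) = 18.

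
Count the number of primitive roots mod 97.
Number of primitive roots mod 97 = φ(p-1) = φ(96) = 32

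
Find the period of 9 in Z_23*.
Powers of 9 mod 23: 9^1≡9, 9^2≡12, 9^3≡16, 9^4≡6, 9^5≡8, 9^6≡3, 9^7≡4, 9^8≡13, 9^9≡2, 9^10≡18, 9^11≡1. Order = 11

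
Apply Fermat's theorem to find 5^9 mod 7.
By Fermat: 5^{6} ≡ 1 mod 7. So 5^{9} = 5^{6} · 5^{3} ≡ 5^{3} ≡ 6 mod 7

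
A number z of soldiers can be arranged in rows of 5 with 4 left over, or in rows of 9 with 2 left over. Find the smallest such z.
M = 5 × 9 = 45. M₁ = 9, y₁ ≡ 4 (mod 5). M₂ = 5, y₂ ≡ 2 (mod 9). z = 4×9×4 + 2×5×2 ≡ 29 (mod 45)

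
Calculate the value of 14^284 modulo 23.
Using Fermat: 14^{22} ≡ 1 (mod 23). 284 ≡ 20 (mod 22). So 14^{284} ≡ 14^{20} ≡ 2 (mod 23)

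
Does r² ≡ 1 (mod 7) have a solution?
By Euler's criterion: 1^{3} ≡ 1 (mod 7). Since this equals 1, 1 is a QR.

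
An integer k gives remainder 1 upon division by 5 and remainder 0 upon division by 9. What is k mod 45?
M = 5 × 9 = 45. M₁ = 9, y₁ ≡ 4 mod 5. M₂ = 5, y₂ ≡ 2 mod 9. k = 1×9×4 + 0×5×2 ≡ 36 mod 45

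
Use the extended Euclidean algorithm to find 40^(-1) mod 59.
Extended GCD: 40(-28) + 59(19) = 1. So 40^(-1) ≡ -28 ≡ 31 (mod 59). Verify: 40 × 31 = 1240 ≡ 1 (mod 59)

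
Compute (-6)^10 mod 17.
By repeated squaring mod 17: (-6)^{1}≡11, (-6)^{2}≡2, (-6)^{4}≡4, (-6)^{8}≡16. Then (-6)^{10} = (-6)^{8+2} ≡ 16 × 2 ≡ 15 mod 17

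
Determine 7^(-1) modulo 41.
Since 41 is prime, by Fermat 7^(-1) ≡ 7^{39} ≡ 6 (mod 41). Verify: 7 × 6 = 42 ≡ 1 (mod 41)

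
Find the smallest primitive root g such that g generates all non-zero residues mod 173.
g = 2. Powers: [2, 4, 8, 16, 32, 64, 128, 83, 166, ...] generates all 172 non-zero residues.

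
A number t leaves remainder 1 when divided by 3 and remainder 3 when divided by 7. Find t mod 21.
M = 3 × 7 = 21. M₁ = 7, y₁ ≡ 1 mod 3. M₂ = 3, y₂ ≡ 5 mod 7. t = 1×7×1 + 3×3×5 ≡ 10 mod 21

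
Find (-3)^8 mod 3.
By repeated squaring mod 3: (-3)^{1}≡0, (-3)^{2}≡0, (-3)^{4}≡0, (-3)^{8}≡0. So (-3)^{8} ≡ 0 mod 3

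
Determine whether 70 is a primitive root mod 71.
70^{2} ≡ 1 mod 71 and 2 < 70, so ord_71(70) = 2 ≠ 70 and 70 is not a primitive root.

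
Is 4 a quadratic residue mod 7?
By Euler's criterion: 4^{3} ≡ 1 (mod 7). Since this equals 1, 4 is a QR.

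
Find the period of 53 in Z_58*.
Powers of 53 mod 58: 53^1≡53, 53^2≡25, 53^3≡49, 53^4≡45, 53^5≡7, 53^6≡23, 53^7≡1. ord_58(53) = 7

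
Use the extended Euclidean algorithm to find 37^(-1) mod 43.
Extended GCD: 37(7) + 43(-6) = 1. So 37^(-1) ≡ 7 mod 43. Verify: 37 × 7 = 259 ≡ 1 mod 43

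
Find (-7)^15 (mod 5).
Using Fermat: (-7)^{4} ≡ 1 (mod 5). 15 ≡ 3 (mod 4). So (-7)^{15} ≡ (-7)^{3} ≡ 2 (mod 5)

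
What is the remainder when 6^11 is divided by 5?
Using Fermat: 6^{4} ≡ 1 mod 5. 11 ≡ 3 mod 4. So 6^{11} ≡ 6^{3} ≡ 1 mod 5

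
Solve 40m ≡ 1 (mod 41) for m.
Since 41 is prime, by Fermat 40^(-1) ≡ 40^{39} ≡ 40 (mod 41). Verify: 40 × 40 = 1600 ≡ 1 (mod 41)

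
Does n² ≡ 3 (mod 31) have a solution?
By Euler's criterion: 3^{15} ≡ 30 (mod 31). Since this equals -1 (≡ 30), 3 is not a QR.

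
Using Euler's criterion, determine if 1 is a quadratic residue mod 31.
By Euler's criterion: 1^{15} ≡ 1 (mod 31). Since this equals 1, 1 is a QR.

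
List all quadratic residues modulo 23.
Squares in Z_23*: {1, 2, 3, 4, 6, 8, 9, 12, 13, 16, 18}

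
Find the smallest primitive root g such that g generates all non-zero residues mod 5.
g = 2. Powers: [2, 4, 3, 1] generates all 4 non-zero residues.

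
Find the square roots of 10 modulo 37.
The square roots of 10 mod 37 are 26 and 11. Verify: 26² = 676 ≡ 10 mod 37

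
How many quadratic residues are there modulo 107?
For prime 107, there are (p-1)/2 = (107-1)/2 = 53 quadratic residues (excluding 0).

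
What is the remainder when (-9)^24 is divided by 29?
By repeated squaring (mod 29): (-9)^{1}≡20, (-9)^{2}≡23, (-9)^{4}≡7, (-9)^{8}≡20, (-9)^{16}≡23. Then (-9)^{24} = (-9)^{16+8} ≡ 23 × 20 ≡ 25 (mod 29)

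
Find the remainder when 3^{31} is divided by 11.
By Fermat: 3^{10} ≡ 1 mod 11. 31 = 3×10 + 1. So 3^{31} ≡ 3^{1} ≡ 3 mod 11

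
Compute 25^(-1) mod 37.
Since 37 is prime, by Fermat 25^(-1) ≡ 25^{35} ≡ 3 mod 37. Verify: 25 × 3 = 75 ≡ 1 mod 37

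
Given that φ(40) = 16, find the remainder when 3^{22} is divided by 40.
By Euler: 3^{16} ≡ 1 (mod 40) since gcd(3, 40) = 1. 22 = 1×16 + 6. So 3^{22} ≡ 3^{6} ≡ 9 (mod 40)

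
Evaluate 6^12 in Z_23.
By repeated squaring mod 23: 6^{1}≡6, 6^{2}≡13, 6^{4}≡8, 6^{8}≡18. Then 6^{12} = 6^{8+4} ≡ 18 × 8 ≡ 6 mod 23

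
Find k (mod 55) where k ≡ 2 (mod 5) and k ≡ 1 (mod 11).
M = 5 × 11 = 55. M₁ = 11, y₁ ≡ 1 (mod 5). M₂ = 5, y₂ ≡ 9 (mod 11). k = 2×11×1 + 1×5×9 ≡ 12 (mod 55)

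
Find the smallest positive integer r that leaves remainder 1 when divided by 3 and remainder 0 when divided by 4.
M = 3 × 4 = 12. M₁ = 4, y₁ ≡ 1 mod 3. M₂ = 3, y₂ ≡ 3 mod 4. r = 1×4×1 + 0×3×3 ≡ 4 mod 12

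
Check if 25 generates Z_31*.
25^{3} ≡ 1 mod 31 and 3 < 30, so ord_31(25) = 3 ≠ 30 and 25 is not a primitive root.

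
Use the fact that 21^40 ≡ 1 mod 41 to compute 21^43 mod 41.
By Fermat: 21^{40} ≡ 1 mod 41. So 21^{43} = 21^{40} · 21^{3} ≡ 21^{3} ≡ 36 mod 41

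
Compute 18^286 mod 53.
Using Fermat: 18^{52} ≡ 1 mod 53. 286 ≡ 26 mod 52. So 18^{286} ≡ 18^{26} ≡ 52 mod 53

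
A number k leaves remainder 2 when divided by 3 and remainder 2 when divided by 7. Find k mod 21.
M = 3 × 7 = 21. M₁ = 7, y₁ ≡ 1 mod 3. M₂ = 3, y₂ ≡ 5 mod 7. k = 2×7×1 + 2×3×5 ≡ 2 mod 21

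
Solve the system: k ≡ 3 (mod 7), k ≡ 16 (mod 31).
M = 7 × 31 = 217. M₁ = 31, y₁ ≡ 5 (mod 7). M₂ = 7, y₂ ≡ 9 (mod 31). k = 3×31×5 + 16×7×9 ≡ 171 (mod 217)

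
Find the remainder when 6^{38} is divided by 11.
By Fermat: 6^{10} ≡ 1 mod 11. 38 = 3×10 + 8. So 6^{38} ≡ 6^{8} ≡ 4 mod 11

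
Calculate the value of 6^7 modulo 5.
Using Fermat: 6^{4} ≡ 1 mod 5. 7 ≡ 3 mod 4. So 6^{7} ≡ 6^{3} ≡ 1 mod 5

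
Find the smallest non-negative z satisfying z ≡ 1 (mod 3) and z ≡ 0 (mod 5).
M = 3 × 5 = 15. M₁ = 5, y₁ ≡ 2 (mod 3). M₂ = 3, y₂ ≡ 2 (mod 5). z = 1×5×2 + 0×3×2 ≡ 10 (mod 15)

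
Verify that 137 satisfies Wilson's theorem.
(136)! mod 137 = 136. Since this equals -1 (mod 137), Wilson confirms 137 is prime.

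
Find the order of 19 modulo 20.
Powers of 19 mod 20: 19^1≡19, 19^2≡1. Order = 2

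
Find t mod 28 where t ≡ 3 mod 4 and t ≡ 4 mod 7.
M = 4 × 7 = 28. M₁ = 7, y₁ ≡ 3 mod 4. M₂ = 4, y₂ ≡ 2 mod 7. t = 3×7×3 + 4×4×2 ≡ 11 mod 28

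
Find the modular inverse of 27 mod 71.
Since 71 is prime, by Fermat 27^(-1) ≡ 27^{69} ≡ 50 mod 71. Verify: 27 × 50 = 1350 ≡ 1 mod 71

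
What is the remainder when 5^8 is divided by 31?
By repeated squaring mod 31: 5^{1}≡5, 5^{2}≡25, 5^{4}≡5, 5^{8}≡25. So 5^{8} ≡ 25 mod 31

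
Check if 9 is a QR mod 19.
By Euler's criterion: 9^{9} ≡ 1 mod 19. Since this equals 1, 9 is a QR.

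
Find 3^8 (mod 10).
By repeated squaring (mod 10): 3^{1}≡3, 3^{2}≡9, 3^{4}≡1, 3^{8}≡1. So 3^{8} ≡ 1 (mod 10)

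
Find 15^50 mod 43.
Using Fermat: 15^{42} ≡ 1 mod 43. 50 ≡ 8 mod 42. So 15^{50} ≡ 15^{8} ≡ 24 mod 43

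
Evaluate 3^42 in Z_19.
Using Fermat: 3^{18} ≡ 1 mod 19. 42 ≡ 6 mod 18. So 3^{42} ≡ 3^{6} ≡ 7 mod 19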